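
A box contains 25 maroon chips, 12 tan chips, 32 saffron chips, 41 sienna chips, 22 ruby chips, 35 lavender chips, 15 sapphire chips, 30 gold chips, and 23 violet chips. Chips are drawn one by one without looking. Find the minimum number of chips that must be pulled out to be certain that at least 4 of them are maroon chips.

In the worst case for collecting maroon chips, every non-maroon chip comes out first.
There are 12 + 32 + 41 + 22 + 35 + 15 + 30 + 23 = 210 non-maroon chips altogether.
After those, each further chip must be maroon, so 210 + 4 = 214 draws guarantee 4 maroon chips.

214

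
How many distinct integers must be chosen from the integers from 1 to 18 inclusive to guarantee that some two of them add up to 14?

13

A set avoiding the sum 14 can contain at most one of each pair {x, 14−x}, plus the 6 elements whose complement lies outside the range or equal to its own complement.
The integers 7, …, 18 (12 of them) are such a set: any two sum to at least 7+8 = 15 > 14.
Any 13th integer completes one of the 6 pairs, so 13 choices force a sum of 14.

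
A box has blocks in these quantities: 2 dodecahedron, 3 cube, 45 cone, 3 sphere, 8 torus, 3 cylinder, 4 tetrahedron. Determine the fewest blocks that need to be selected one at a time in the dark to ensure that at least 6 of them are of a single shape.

By the pigeonhole principle, the 7 shapes are the holes; the blocks drawn are the pigeons.
To avoid 6 of any one shape, the worst case takes at most 5 of each shape, or every block of a shape that has fewer than 5.
That gives 2 + 3 + 5 + 3 + 5 + 3 + 4 = 25 blocks with no shape reaching 6.
The next block forces some shape to 6, so 25 + 1 = 26.

26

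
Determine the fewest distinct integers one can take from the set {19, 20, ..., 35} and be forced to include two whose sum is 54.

Group the elements by complementary pair {x, 54−x}: {19,35}, {20,34}, {21,33}, …, giving 8 two-element pairs and the single value 27 (it cannot pair with itself since the integers are distinct).
Treating each of those 9 groups as a pigeonhole, one can pick one integer per group — 9 integers — with no two summing to 54.
The 10th integer lands in an occupied pair, forcing a sum of 54.

10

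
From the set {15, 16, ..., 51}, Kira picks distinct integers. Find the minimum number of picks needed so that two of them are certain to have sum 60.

Two chosen integers sum to 60 exactly when both halves of some pair {x, 60−x} with 15 ≤ x ≤ 60−x ≤ 45 are chosen — 15 such pairs.
The remaining 7 elements (those with no distinct partner in range) can never complete a 60-sum, so the worst case takes all of them and one from each pair: 7 + 15 = 22.
By the pigeonhole principle, the 23rd integer has to be the second member of some pair, so 22 + 1 = 23.

23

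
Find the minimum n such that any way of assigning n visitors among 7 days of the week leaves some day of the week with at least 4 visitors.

22

With 21 visitors one could put exactly 3 in each of the 7 days of the week, and no day of the week would reach 4.
One more visitor must land in a day of the week that already has 3, giving it 4.
So 7 × 3 + 1 = 22 visitors are required.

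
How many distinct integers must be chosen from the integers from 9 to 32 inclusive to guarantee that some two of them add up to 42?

14

Two chosen integers sum to 42 exactly when both halves of some pair {x, 42−x} with 10 ≤ x ≤ 42−x ≤ 32 are chosen — 11 such pairs.
The remaining 2 elements (those with no distinct partner in range) can never complete a 42-sum, so the worst case takes all of them and one from each pair: 2 + 11 = 13.
By pigeonhole, the 14th integer has to be the second member of some pair, so 13 + 1 = 14.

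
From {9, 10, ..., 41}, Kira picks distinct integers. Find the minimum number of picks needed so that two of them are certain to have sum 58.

22

Group the elements by complementary pair {x, 58−x}: {17,41}, {18,40}, {19,39}, …, giving 12 two-element pairs, the single value 29 (it cannot pair with itself since the integers are distinct), and 8 integers whose partner 58−x falls outside [9,41].
By pigeonhole, treating each of those 21 groups as a pigeonhole, one can pick one integer per group — 21 integers — with no two summing to 58.
The 22nd integer lands in an occupied pair, forcing a sum of 58.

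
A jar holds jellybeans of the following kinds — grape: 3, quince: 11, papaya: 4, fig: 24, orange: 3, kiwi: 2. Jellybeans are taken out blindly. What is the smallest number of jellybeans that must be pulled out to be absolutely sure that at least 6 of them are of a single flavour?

By the pigeonhole principle, the 6 flavours are the holes; the jellybeans drawn are the pigeons.
To avoid 6 of any one flavour, the worst case takes at most 5 of each flavour, or every jellybean of a flavour that has fewer than 5.
That gives 3 + 5 + 4 + 5 + 3 + 2 = 22 jellybeans with no flavour reaching 6.
The next jellybean forces some flavour to 6, so 22 + 1 = 23.

23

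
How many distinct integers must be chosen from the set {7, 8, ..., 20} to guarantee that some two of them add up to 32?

Two chosen integers sum to 32 exactly when both halves of some pair {x, 32−x} with 12 ≤ x ≤ 32−x ≤ 20 are chosen — 4 such pairs.
The remaining 6 elements (those with no distinct partner in range) can never complete a 32-sum, so the worst case takes all of them and one from each pair: 6 + 4 = 10.
By pigeonhole, the 11th integer has to be the second member of some pair, so 10 + 1 = 11.

11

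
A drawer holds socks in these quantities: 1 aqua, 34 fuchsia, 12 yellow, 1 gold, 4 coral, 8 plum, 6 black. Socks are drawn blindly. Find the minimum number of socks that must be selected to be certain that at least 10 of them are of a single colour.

The 7 colours are the holes; the socks drawn are the pigeons.
To avoid 10 of any one colour, the worst case takes at most 9 of each colour, or every sock of a colour that has fewer than 9.
That gives 1 + 9 + 9 + 1 + 4 + 8 + 6 = 38 socks with no colour reaching 10.
The next sock forces some colour to 10, so 38 + 1 = 39.

39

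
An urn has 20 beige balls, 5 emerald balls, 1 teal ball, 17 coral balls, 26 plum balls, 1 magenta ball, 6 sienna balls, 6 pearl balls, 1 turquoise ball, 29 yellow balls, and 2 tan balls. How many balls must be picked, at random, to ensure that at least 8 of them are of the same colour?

By pigeonhole, the 11 colours are the holes; the balls drawn are the pigeons.
To avoid 8 of any one colour, the worst case takes at most 7 of each colour, or every ball of a colour that has fewer than 7.
That gives 7 + 5 + 1 + 7 + 7 + 1 + 6 + 6 + 1 + 7 + 2 = 50 balls with no colour reaching 8.
The next ball forces some colour to 8, so 50 + 1 = 51.

51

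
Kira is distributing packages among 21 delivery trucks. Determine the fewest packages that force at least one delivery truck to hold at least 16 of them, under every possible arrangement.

316

With 315 packages one could put exactly 15 in each of the 21 delivery trucks, and no delivery truck would reach 16.
One more package must land in a delivery truck that already has 15, giving it 16.
So 21 × 15 + 1 = 316 packages are required.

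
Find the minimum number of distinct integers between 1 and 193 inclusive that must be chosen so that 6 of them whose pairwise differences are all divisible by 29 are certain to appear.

Integers whose pairwise differences are multiples of 29 are exactly those sharing a remainder mod 29. By the pigeonhole principle, the 29 residue classes mod 29 are the pigeonholes.
With 145 integers one could put 5 in each residue class and have no class reach 6.
The 146th integer pushes some class to 6, so 29·5 + 1 = 146.

146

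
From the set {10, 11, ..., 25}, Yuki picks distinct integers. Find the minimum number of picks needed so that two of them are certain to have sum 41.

12

Two chosen integers sum to 41 exactly when both halves of some pair {x, 41−x} with 16 ≤ x ≤ 41−x ≤ 25 are chosen — 5 such pairs.
The remaining 6 elements (those with no distinct partner in range) can never complete a 41-sum, so the worst case takes all of them and one from each pair: 6 + 5 = 11.
The 12th integer has to be the second member of some pair, so 11 + 1 = 12.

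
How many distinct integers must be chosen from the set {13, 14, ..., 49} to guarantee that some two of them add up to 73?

Two chosen integers sum to 73 exactly when both halves of some pair {x, 73−x} with 24 ≤ x ≤ 73−x ≤ 49 are chosen — 13 such pairs.
The remaining 11 elements (those with no distinct partner in range) can never complete a 73-sum, so the worst case takes all of them and one from each pair: 11 + 13 = 24.
By the pigeonhole principle, the 25th integer has to be the second member of some pair, so 24 + 1 = 25.

25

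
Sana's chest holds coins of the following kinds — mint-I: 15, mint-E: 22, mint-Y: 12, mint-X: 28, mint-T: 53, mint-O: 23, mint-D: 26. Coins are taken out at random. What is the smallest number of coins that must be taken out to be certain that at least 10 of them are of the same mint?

By pigeonhole, put each drawn coin into a box by mint. The largest draw with every box below 10 takes min(count, 9) from each mint.
Σ min(cᵢ, 9) = 9 + 9 + 9 + 9 + 9 + 9 + 9 = 63.
Draw number 63 + 1 = 64 must push one box to 10.

64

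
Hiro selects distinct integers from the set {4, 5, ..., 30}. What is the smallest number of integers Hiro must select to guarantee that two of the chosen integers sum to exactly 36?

Two chosen integers sum to 36 exactly when both halves of some pair {x, 36−x} with 6 ≤ x ≤ 36−x ≤ 30 are chosen — 12 such pairs.
The remaining 3 elements (those with no distinct partner in range) can never complete a 36-sum, so the worst case takes all of them and one from each pair: 3 + 12 = 15.
The 16th integer has to be the second member of some pair, so 15 + 1 = 16.

16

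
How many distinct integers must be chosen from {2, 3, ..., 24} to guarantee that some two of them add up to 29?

A set avoiding the sum 29 can contain at most one of each pair {x, 29−x}, plus the 3 elements whose complement lies outside the range.
The integers 2, …, 14 (13 of them) are such a set: any two sum to at least 2+3 = 5 and at most 13+14 = 27 < 29.
Any 14th integer completes one of the 10 pairs, so 14 choices force a sum of 29.

14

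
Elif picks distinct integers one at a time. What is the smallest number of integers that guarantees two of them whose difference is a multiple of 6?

Integers whose pairwise differences are multiples of 6 are exactly those sharing a remainder mod 6. The 6 residue classes mod 6 are the pigeonholes.
With 6 integers one could put 1 in each residue class and have no class reach 2.
The 7th integer pushes some class to 2, so 6·1 + 1 = 7.

7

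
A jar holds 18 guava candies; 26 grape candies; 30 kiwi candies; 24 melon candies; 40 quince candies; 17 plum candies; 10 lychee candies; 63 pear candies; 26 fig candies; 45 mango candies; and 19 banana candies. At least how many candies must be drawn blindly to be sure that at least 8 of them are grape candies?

In the worst case for collecting grape candies, every non-grape candy comes out first.
There are 18 + 30 + 24 + 40 + 17 + 10 + 63 + 26 + 45 + 19 = 292 non-grape candies altogether.
After those, each further candy must be grape, so 292 + 8 = 300 draws guarantee 8 grape candies.

300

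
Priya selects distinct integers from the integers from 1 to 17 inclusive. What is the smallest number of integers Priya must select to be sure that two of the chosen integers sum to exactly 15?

Group the elements by complementary pair {x, 15−x}: {1,14}, {2,13}, {3,12}, …, giving 7 two-element pairs and 3 integers whose partner 15−x falls outside [1,17].
Treating each of those 10 groups as a pigeonhole, one can pick one integer per group — 10 integers — with no two summing to 15.
The 11th integer lands in an occupied pair, forcing a sum of 15.

11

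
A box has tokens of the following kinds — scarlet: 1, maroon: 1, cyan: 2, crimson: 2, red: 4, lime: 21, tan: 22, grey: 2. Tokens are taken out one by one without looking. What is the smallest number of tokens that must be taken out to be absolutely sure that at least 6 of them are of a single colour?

23

An adversary could hand out at most 5 tokens per colour (6 colours run out sooner): 1 + 1 + 2 + 2 + 4 + 5 + 5 + 2 = 22 tokens and still no colour has 6.
One more token lands in a colour already at 5, so 23 draws are enough and 22 are not.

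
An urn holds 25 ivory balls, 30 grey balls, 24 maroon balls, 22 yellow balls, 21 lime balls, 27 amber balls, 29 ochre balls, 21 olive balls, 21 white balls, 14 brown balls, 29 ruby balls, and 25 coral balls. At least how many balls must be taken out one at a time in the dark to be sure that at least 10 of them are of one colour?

109

The 12 colours are the holes; the balls drawn are the pigeons.
To avoid 10 of any one colour, the worst case takes at most 9 of each colour.
That gives 9 + 9 + 9 + 9 + 9 + 9 + 9 + 9 + 9 + 9 + 9 + 9 = 108 balls with no colour reaching 10.
The next ball forces some colour to 10, so 108 + 1 = 109.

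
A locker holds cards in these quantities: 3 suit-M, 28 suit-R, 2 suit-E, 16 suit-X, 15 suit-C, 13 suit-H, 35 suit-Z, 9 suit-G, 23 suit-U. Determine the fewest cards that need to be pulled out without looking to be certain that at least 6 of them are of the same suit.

An adversary could hand out at most 5 cards per suit (suit-M, suit-E run out sooner): 3 + 5 + 2 + 5 + 5 + 5 + 5 + 5 + 5 = 40 cards and still no suit has 6.
By pigeonhole, one more card lands in a suit already at 5, so 41 draws are enough and 40 are not.

41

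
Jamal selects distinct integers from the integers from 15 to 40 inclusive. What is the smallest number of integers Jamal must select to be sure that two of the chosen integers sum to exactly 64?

19

Group the elements by complementary pair {x, 64−x}: {24,40}, {25,39}, {26,38}, …, giving 8 two-element pairs, the single value 32 (it cannot pair with itself since the integers are distinct), and 9 integers whose partner 64−x falls outside [15,40].
By the pigeonhole principle, treating each of those 18 groups as a pigeonhole, one can pick one integer per group — 18 integers — with no two summing to 64.
The 19th integer lands in an occupied pair, forcing a sum of 64.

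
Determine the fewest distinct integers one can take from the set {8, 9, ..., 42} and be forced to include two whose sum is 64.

26

A set avoiding the sum 64 can contain at most one of each pair {x, 64−x}, plus the 15 elements whose complement lies outside the range or equal to its own complement.
The integers 8, …, 32 (25 of them) are such a set: any two sum to at least 8+9 = 17 and at most 31+32 = 63 < 64.
Pigeonhole: any 26th integer completes one of the 10 pairs, so 26 choices force a sum of 64.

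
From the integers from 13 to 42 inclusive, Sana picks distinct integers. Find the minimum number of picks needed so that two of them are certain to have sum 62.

Group the elements by complementary pair {x, 62−x}: {20,42}, {21,41}, {22,40}, …, giving 11 two-element pairs; the single value 31 (it cannot pair with itself since the integers are distinct); and 7 integers whose partner 62−x falls outside [13,42].
Treating each of those 19 groups as a pigeonhole, one can pick one integer per group — 19 integers — with no two summing to 62.
The 20th integer lands in an occupied pair, forcing a sum of 62.

20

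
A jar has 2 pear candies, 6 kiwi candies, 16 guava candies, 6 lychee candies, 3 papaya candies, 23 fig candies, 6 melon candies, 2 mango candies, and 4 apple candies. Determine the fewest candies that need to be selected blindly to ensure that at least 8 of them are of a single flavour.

44

Put each drawn candy into a box by flavour. The largest draw with every box below 8 takes min(count, 7) from each flavour; flavours with fewer than 7 contribute all they have.
Σ min(cᵢ, 7) = 2 + 6 + 7 + 6 + 3 + 7 + 6 + 2 + 4 = 43.
Draw number 43 + 1 = 44 must push one box to 8.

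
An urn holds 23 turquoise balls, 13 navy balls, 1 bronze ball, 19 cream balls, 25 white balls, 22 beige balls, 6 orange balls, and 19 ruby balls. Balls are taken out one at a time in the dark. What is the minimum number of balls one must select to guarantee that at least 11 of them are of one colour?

68

An adversary could hand out at most 10 balls per colour (bronze, orange run out sooner): 10 + 10 + 1 + 10 + 10 + 10 + 6 + 10 = 67 balls and still no colour has 11.
By pigeonhole, one more ball lands in a colour already at 10, so 68 draws are enough and 67 are not.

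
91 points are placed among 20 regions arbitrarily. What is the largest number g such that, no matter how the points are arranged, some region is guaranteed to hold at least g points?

5

By the pigeonhole principle, the 20 regions are the holes and the 91 points are the pigeons.
If every region held at most 4 points, the total would be at most 20 × 4 = 80, which is less than 91.
So some region holds at least ⌈91/20⌉ = 5 points.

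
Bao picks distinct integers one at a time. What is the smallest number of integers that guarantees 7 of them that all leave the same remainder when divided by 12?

Pigeonhole: the 12 residue classes mod 12 are the pigeonholes.
With 72 integers one could put 6 in each residue class and have no class reach 7.
The 73rd integer pushes some class to 7, so 12·6 + 1 = 73.

73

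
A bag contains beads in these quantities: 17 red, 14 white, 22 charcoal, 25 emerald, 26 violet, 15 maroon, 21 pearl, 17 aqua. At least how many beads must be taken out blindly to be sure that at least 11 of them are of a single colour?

81

By pigeonhole, the 8 colours are the holes; the beads drawn are the pigeons.
To avoid 11 of any one colour, the worst case takes at most 10 of each colour.
That gives 10 + 10 + 10 + 10 + 10 + 10 + 10 + 10 = 80 beads with no colour reaching 11.
The next bead forces some colour to 11, so 80 + 1 = 81.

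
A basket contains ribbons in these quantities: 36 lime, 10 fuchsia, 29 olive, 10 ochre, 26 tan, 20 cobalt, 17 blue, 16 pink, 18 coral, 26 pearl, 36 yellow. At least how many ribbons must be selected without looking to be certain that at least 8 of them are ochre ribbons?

242

In the worst case for collecting ochre ribbons, every non-ochre ribbon comes out first.
There are 36 + 10 + 29 + 26 + 20 + 17 + 16 + 18 + 26 + 36 = 234 non-ochre ribbons altogether.
After those, each further ribbon must be ochre, so 234 + 8 = 242 draws guarantee 8 ochre ribbons.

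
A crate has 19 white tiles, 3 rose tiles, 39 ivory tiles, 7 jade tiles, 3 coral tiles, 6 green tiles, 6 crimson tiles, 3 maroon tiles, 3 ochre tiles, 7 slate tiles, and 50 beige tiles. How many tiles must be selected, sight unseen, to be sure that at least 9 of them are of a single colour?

Pigeonhole: put each drawn tile into a box by colour. The largest draw with every box below 9 takes min(count, 8) from each colour; colours with fewer than 8 contribute all they have.
Σ min(cᵢ, 8) = 8 + 3 + 8 + 7 + 3 + 6 + 6 + 3 + 3 + 7 + 8 = 62.
Draw number 62 + 1 = 63 must push one box to 9.

63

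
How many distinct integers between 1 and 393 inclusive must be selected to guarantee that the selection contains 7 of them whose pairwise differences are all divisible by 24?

Integers whose pairwise differences are multiples of 24 are exactly those sharing a remainder mod 24. The 24 residue classes mod 24 are the pigeonholes.
With 144 integers one could put 6 in each residue class and have no class reach 7.
The 145th integer pushes some class to 7, so 24·6 + 1 = 145.

145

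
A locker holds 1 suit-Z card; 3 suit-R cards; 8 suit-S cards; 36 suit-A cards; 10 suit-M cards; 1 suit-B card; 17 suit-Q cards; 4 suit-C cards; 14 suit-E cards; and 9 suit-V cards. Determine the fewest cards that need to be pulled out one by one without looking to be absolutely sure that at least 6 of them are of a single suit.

40

By the pigeonhole principle, put each drawn card into a box by suit. The largest draw with every box below 6 takes min(count, 5) from each suit; suits with fewer than 5 contribute all they have.
Σ min(cᵢ, 5) = 1 + 3 + 5 + 5 + 5 + 1 + 5 + 4 + 5 + 5 = 39.
Draw number 39 + 1 = 40 must push one box to 6.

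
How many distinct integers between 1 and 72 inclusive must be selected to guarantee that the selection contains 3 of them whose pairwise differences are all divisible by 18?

37

Integers whose pairwise differences are multiples of 18 are exactly those sharing a remainder mod 18. The 18 residue classes mod 18 are the pigeonholes.
With 36 integers one could put 2 in each residue class and have no class reach 3.
The 37th integer pushes some class to 3, so 18·2 + 1 = 37.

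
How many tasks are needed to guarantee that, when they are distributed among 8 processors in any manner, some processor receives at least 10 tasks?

73

With 72 tasks one could put exactly 9 in each of the 8 processors, and no processor would reach 10.
Pigeonhole: one more task must land in a processor that already has 9, giving it 10.
So 8 × 9 + 1 = 73 tasks are required.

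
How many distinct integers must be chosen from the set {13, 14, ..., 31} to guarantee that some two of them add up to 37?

14

Two chosen integers sum to 37 exactly when both halves of some pair {x, 37−x} with 13 ≤ x ≤ 37−x ≤ 24 are chosen — 6 such pairs.
The remaining 7 elements (those with no distinct partner in range) can never complete a 37-sum, so the worst case takes all of them and one from each pair: 7 + 6 = 13.
By pigeonhole, the 14th integer has to be the second member of some pair, so 13 + 1 = 14.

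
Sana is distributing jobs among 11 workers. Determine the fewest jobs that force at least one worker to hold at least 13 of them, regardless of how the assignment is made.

133

With 132 jobs one could put exactly 12 in each of the 11 workers, and no worker would reach 13.
Pigeonhole: one more job must land in a worker that already has 12, giving it 13.
So 11 × 12 + 1 = 133 jobs are required.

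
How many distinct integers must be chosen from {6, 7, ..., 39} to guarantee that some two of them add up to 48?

Two chosen integers sum to 48 exactly when both halves of some pair {x, 48−x} with 9 ≤ x ≤ 48−x ≤ 39 are chosen — 15 such pairs.
The remaining 4 elements (those with no distinct partner in range) can never complete a 48-sum, so the worst case takes all of them and one from each pair: 4 + 15 = 19.
Pigeonhole: the 20th integer has to be the second member of some pair, so 19 + 1 = 20.

20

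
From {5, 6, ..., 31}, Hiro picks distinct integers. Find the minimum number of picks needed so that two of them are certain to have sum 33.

A set avoiding the sum 33 can contain at most one of each pair {x, 33−x}, plus the 3 elements whose complement lies outside the range.
The integers 17, …, 31 (15 of them) are such a set: any two sum to at least 17+18 = 35 > 33.
Any 16th integer completes one of the 12 pairs, so 16 choices force a sum of 33.

16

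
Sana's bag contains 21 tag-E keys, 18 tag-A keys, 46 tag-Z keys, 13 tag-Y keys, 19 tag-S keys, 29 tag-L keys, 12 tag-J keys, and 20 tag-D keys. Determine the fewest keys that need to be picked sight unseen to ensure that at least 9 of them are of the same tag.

Put each drawn key into a box by tag. The largest draw with every box below 9 takes min(count, 8) from each tag.
Σ min(cᵢ, 8) = 8 + 8 + 8 + 8 + 8 + 8 + 8 + 8 = 64.
Draw number 64 + 1 = 65 must push one box to 9.

65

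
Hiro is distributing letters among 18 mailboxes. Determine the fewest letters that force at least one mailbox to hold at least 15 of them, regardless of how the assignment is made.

With 252 letters one could put exactly 14 in each of the 18 mailboxes, and no mailbox would reach 15.
One more letter must land in a mailbox that already has 14, giving it 15.
So 18 × 14 + 1 = 253 letters are required.

253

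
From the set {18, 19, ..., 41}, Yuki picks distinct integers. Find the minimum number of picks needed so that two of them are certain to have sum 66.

17

A set avoiding the sum 66 can contain at most one of each pair {x, 66−x}, plus the 8 elements whose complement lies outside the range or equal to its own complement.
The integers 18, …, 33 (16 of them) are such a set: any two sum to at least 18+19 = 37 and at most 32+33 = 65 < 66.
Any 17th integer completes one of the 8 pairs, so 17 choices force a sum of 66.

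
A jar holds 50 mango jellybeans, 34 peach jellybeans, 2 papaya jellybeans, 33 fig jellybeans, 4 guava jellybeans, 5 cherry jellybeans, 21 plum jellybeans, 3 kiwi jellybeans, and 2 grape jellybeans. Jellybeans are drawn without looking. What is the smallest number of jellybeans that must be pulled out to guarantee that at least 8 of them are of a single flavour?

By pigeonhole, the 9 flavours are the holes; the jellybeans drawn are the pigeons.
To avoid 8 of any one flavour, the worst case takes at most 7 of each flavour, or every jellybean of a flavour that has fewer than 7.
That gives 7 + 7 + 2 + 7 + 4 + 5 + 7 + 3 + 2 = 44 jellybeans with no flavour reaching 8.
The next jellybean forces some flavour to 8, so 44 + 1 = 45.

45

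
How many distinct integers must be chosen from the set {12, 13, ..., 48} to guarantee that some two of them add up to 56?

Group the elements by complementary pair {x, 56−x}: {12,44}, {13,43}, {14,42}, …, giving 16 two-element pairs, the single value 28 (it cannot pair with itself since the integers are distinct), and 4 integers whose partner 56−x falls outside [12,48].
By the pigeonhole principle, treating each of those 21 groups as a pigeonhole, one can pick one integer per group — 21 integers — with no two summing to 56.
The 22nd integer lands in an occupied pair, forcing a sum of 56.

22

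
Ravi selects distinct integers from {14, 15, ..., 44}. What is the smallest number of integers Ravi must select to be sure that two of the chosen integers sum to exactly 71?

Two chosen integers sum to 71 exactly when both halves of some pair {x, 71−x} with 27 ≤ x ≤ 71−x ≤ 44 are chosen — 9 such pairs.
The remaining 13 elements (those with no distinct partner in range) can never complete a 71-sum, so the worst case takes all of them and one from each pair: 13 + 9 = 22.
Pigeonhole: the 23rd integer has to be the second member of some pair, so 22 + 1 = 23.

23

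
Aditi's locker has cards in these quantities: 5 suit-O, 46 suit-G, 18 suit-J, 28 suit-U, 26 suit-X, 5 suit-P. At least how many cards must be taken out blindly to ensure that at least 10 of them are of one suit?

47

Put each drawn card into a box by suit. The largest draw with every box below 10 takes min(count, 9) from each suit; suits with fewer than 9 contribute all they have.
Σ min(cᵢ, 9) = 5 + 9 + 9 + 9 + 9 + 5 = 46.
Draw number 46 + 1 = 47 must push one box to 10.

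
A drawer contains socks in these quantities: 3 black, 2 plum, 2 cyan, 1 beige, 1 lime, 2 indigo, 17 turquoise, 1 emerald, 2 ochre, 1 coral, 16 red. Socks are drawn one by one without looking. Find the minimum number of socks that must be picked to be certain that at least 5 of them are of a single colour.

24

An adversary could hand out at most 4 socks per colour (9 colours run out sooner): 3 + 2 + 2 + 1 + 1 + 2 + 4 + 1 + 2 + 1 + 4 = 23 socks and still no colour has 5.
One more sock lands in a colour already at 4, so 24 draws are enough and 23 are not.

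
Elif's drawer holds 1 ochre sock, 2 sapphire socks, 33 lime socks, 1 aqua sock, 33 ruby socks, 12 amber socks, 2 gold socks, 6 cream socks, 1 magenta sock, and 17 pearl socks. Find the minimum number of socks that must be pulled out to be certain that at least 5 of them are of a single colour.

28

Pigeonhole: the 10 colours are the holes; the socks drawn are the pigeons.
To avoid 5 of any one colour, the worst case takes at most 4 of each colour, or every sock of a colour that has fewer than 4.
That gives 1 + 2 + 4 + 1 + 4 + 4 + 2 + 4 + 1 + 4 = 27 socks with no colour reaching 5.
The next sock forces some colour to 5, so 27 + 1 = 28.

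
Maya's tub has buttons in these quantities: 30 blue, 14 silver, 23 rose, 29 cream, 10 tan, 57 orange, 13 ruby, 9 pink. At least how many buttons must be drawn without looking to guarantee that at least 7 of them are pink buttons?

183

In the worst case for collecting pink buttons, every non-pink button comes out first.
There are 30 + 14 + 23 + 29 + 10 + 57 + 13 = 176 non-pink buttons altogether.
After those, each further button must be pink, so 176 + 7 = 183 draws guarantee 7 pink buttons.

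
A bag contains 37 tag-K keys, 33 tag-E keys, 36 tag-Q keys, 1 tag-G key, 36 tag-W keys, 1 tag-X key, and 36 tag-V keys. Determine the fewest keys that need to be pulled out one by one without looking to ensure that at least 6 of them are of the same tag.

28

The 7 tags are the holes; the keys drawn are the pigeons.
To avoid 6 of any one tag, the worst case takes at most 5 of each tag, or every key of a tag that has fewer than 5.
That gives 5 + 5 + 5 + 1 + 5 + 1 + 5 = 27 keys with no tag reaching 6.
The next key forces some tag to 6, so 27 + 1 = 28.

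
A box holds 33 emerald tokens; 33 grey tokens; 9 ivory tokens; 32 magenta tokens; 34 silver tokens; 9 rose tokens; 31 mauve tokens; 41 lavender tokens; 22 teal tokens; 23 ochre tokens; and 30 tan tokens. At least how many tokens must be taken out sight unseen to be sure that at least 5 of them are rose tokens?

In the worst case for collecting rose tokens, every non-rose token comes out first.
There are 33 + 33 + 9 + 32 + 34 + 31 + 41 + 22 + 23 + 30 = 288 non-rose tokens altogether.
After those, each further token must be rose, so 288 + 5 = 293 draws guarantee 5 rose tokens.

293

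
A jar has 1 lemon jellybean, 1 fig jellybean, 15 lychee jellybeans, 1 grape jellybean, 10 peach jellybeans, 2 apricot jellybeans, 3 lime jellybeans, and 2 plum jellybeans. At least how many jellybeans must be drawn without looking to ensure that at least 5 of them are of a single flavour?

19

By pigeonhole, the 8 flavours are the holes; the jellybeans drawn are the pigeons.
To avoid 5 of any one flavour, the worst case takes at most 4 of each flavour, or every jellybean of a flavour that has fewer than 4.
That gives 1 + 1 + 4 + 1 + 4 + 2 + 3 + 2 = 18 jellybeans with no flavour reaching 5.
The next jellybean forces some flavour to 5, so 18 + 1 = 19.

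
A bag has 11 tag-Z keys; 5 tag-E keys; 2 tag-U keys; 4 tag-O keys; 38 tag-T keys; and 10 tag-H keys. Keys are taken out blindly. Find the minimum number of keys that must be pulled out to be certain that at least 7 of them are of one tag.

30

Pigeonhole: put each drawn key into a box by tag. The largest draw with every box below 7 takes min(count, 6) from each tag; tags with fewer than 6 contribute all they have.
Σ min(cᵢ, 6) = 6 + 5 + 2 + 4 + 6 + 6 = 29.
Draw number 29 + 1 = 30 must push one box to 7.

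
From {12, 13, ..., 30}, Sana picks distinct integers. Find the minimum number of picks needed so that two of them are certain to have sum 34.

15

A set avoiding the sum 34 can contain at most one of each pair {x, 34−x}, plus the 9 elements whose complement lies outside the range or equal to its own complement.
The integers 17, …, 30 (14 of them) are such a set: any two sum to at least 17+18 = 35 > 34.
Any 15th integer completes one of the 5 pairs, so 15 choices force a sum of 34.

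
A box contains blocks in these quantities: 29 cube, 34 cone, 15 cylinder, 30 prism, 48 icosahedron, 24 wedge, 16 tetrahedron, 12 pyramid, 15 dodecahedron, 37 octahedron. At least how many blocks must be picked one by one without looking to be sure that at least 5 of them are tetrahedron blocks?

249

In the worst case for collecting tetrahedron blocks, every non-tetrahedron block comes out first.
There are 29 + 34 + 15 + 30 + 48 + 24 + 12 + 15 + 37 = 244 non-tetrahedron blocks altogether.
After those, each further block must be tetrahedron, so 244 + 5 = 249 draws guarantee 5 tetrahedron blocks.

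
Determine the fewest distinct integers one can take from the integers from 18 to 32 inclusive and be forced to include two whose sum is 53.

Two chosen integers sum to 53 exactly when both halves of some pair {x, 53−x} with 21 ≤ x ≤ 53−x ≤ 32 are chosen — 6 such pairs.
The remaining 3 elements (those with no distinct partner in range) can never complete a 53-sum, so the worst case takes all of them and one from each pair: 3 + 6 = 9.
Pigeonhole: the 10th integer has to be the second member of some pair, so 9 + 1 = 10.

10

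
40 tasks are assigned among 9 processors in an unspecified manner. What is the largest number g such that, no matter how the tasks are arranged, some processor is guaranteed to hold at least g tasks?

5

The 9 processors are the holes and the 40 tasks are the pigeons.
If every processor held at most 4 tasks, the total would be at most 9 × 4 = 36, which is less than 40.
So some processor holds at least ⌈40/9⌉ = 5 tasks.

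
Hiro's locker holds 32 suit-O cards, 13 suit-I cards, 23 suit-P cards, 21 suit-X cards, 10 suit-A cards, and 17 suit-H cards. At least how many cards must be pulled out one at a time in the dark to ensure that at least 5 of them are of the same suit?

25

By pigeonhole, the 6 suits are the holes; the cards drawn are the pigeons.
To avoid 5 of any one suit, the worst case takes at most 4 of each suit.
That gives 4 + 4 + 4 + 4 + 4 + 4 = 24 cards with no suit reaching 5.
The next card forces some suit to 5, so 24 + 1 = 25.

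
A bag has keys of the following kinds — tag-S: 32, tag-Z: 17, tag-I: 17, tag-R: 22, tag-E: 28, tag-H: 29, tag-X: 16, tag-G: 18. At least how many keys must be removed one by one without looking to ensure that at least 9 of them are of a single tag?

65

An adversary could hand out at most 8 keys per tag: 8 + 8 + 8 + 8 + 8 + 8 + 8 + 8 = 64 keys and still no tag has 9.
By pigeonhole, one more key lands in a tag already at 8, so 65 draws are enough and 64 are not.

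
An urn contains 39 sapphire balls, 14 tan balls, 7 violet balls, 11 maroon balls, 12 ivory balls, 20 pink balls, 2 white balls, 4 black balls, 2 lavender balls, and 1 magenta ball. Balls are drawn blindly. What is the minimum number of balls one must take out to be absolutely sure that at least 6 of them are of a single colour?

40

An adversary could hand out at most 5 balls per colour (4 colours run out sooner): 5 + 5 + 5 + 5 + 5 + 5 + 2 + 4 + 2 + 1 = 39 balls and still no colour has 6.
One more ball lands in a colour already at 5, so 40 draws are enough and 39 are not.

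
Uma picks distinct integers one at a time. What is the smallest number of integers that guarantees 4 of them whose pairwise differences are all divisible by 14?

43

Integers whose pairwise differences are multiples of 14 are exactly those sharing a remainder mod 14. By the pigeonhole principle, the 14 residue classes mod 14 are the pigeonholes.
With 42 integers one could put 3 in each residue class and have no class reach 4.
The 43rd integer pushes some class to 4, so 14·3 + 1 = 43.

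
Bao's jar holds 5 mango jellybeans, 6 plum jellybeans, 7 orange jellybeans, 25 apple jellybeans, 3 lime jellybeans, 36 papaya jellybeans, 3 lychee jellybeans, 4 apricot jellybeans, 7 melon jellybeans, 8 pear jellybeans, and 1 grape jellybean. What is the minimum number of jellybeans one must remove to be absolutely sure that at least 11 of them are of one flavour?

65

Put each drawn jellybean into a box by flavour. The largest draw with every box below 11 takes min(count, 10) from each flavour; flavours with fewer than 10 contribute all they have.
Σ min(cᵢ, 10) = 5 + 6 + 7 + 10 + 3 + 10 + 3 + 4 + 7 + 8 + 1 = 64.
Draw number 64 + 1 = 65 must push one box to 11.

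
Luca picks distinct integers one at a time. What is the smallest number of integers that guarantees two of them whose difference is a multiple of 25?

26

Integers whose pairwise differences are multiples of 25 are exactly those sharing a remainder mod 25. The 25 residue classes mod 25 are the pigeonholes.
With 25 integers one could put 1 in each residue class and have no class reach 2.
The 26th integer pushes some class to 2, so 25·1 + 1 = 26.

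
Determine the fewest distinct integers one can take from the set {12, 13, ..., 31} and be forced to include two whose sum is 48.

A set avoiding the sum 48 can contain at most one of each pair {x, 48−x}, plus the 6 elements whose complement lies outside the range or equal to its own complement.
The integers 12, …, 24 (13 of them) are such a set: any two sum to at least 12+13 = 25 and at most 23+24 = 47 < 48.
Any 14th integer completes one of the 7 pairs, so 14 choices force a sum of 48.

14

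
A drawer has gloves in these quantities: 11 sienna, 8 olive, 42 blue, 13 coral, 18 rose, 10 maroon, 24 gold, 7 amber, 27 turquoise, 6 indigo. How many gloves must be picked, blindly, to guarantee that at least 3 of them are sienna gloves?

In the worst case for collecting sienna gloves, every non-sienna glove comes out first.
There are 8 + 42 + 13 + 18 + 10 + 24 + 7 + 27 + 6 = 155 non-sienna gloves altogether.
After those, each further glove must be sienna, so 155 + 3 = 158 draws guarantee 3 sienna gloves.

158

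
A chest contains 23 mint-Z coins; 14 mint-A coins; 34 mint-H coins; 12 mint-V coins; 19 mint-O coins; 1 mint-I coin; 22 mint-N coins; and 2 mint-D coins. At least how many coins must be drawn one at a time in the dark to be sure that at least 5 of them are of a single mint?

28

An adversary could hand out at most 4 coins per mint (mint-I, mint-D run out sooner): 4 + 4 + 4 + 4 + 4 + 1 + 4 + 2 = 27 coins and still no mint has 5.
By the pigeonhole principle, one more coin lands in a mint already at 4, so 28 draws are enough and 27 are not.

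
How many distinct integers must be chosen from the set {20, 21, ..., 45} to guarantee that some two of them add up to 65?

A set avoiding the sum 65 can contain at most one of each pair {x, 65−x}.
The integers 33, …, 45 (13 of them) are such a set: any two sum to at least 33+34 = 67 > 65.
By pigeonhole, any 14th integer completes one of the 13 pairs, so 14 choices force a sum of 65.

14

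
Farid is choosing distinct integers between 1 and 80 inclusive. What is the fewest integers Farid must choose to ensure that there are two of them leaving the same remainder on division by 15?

The 15 residue classes mod 15 are the pigeonholes.
With 15 integers one could put 1 in each residue class and have no class reach 2.
The 16th integer pushes some class to 2, so 15·1 + 1 = 16.

16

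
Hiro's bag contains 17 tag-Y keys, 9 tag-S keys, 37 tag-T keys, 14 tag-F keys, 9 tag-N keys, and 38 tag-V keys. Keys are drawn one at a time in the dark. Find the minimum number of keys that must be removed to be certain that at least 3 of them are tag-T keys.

90

In the worst case for collecting tag-T keys, every non-tag-T key comes out first.
There are 17 + 9 + 14 + 9 + 38 = 87 non-tag-T keys altogether.
After those, each further key must be tag-T, so 87 + 3 = 90 draws guarantee 3 tag-T keys.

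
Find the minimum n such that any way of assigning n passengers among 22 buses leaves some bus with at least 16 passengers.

With 330 passengers one could put exactly 15 in each of the 22 buses, and no bus would reach 16.
By the pigeonhole principle, one more passenger must land in a bus that already has 15, giving it 16.
So 22 × 15 + 1 = 331 passengers are required.

331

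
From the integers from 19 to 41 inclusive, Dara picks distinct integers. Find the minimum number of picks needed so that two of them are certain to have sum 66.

A set avoiding the sum 66 can contain at most one of each pair {x, 66−x}, plus the 7 elements whose complement lies outside the range or equal to its own complement.
The integers 19, …, 33 (15 of them) are such a set: any two sum to at least 19+20 = 39 and at most 32+33 = 65 < 66.
Pigeonhole: any 16th integer completes one of the 8 pairs, so 16 choices force a sum of 66.

16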